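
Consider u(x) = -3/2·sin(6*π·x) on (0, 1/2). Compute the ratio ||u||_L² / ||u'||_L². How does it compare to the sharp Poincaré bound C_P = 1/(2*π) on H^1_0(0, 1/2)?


||u||_L² / ||u'||_L² = 1/(6*π) < C_P = 1/(2*π).

u(x) = -3/2·sin(6*π·x), so u'(x) = -9*π*cos(6*π*x).
Writing u(x) = A·sin(kπx/L) with A = -3/2 and k = 3, use ∫_0^L sin²(kπx/L) dx = L/2 and ∫_0^L cos²(kπx/L) dx = L/2.
u² = 9/4·sin²(6*π·x) and (u')² = 81*π^2·cos²(6*π·x), and each of sin², cos² integrates to L/2 = 1/4 over (0, 1/2).
∫_0^1/2 u² dx = 9/16, so ||u||_L² = 3/4.
∫_0^1/2 (u')² dx = 81*π^2/4, so ||u'||_L² = 9*π/2.
Ratio ||u||_L² / ||u'||_L² = 1/(6*π).
Sharp Poincaré constant on H^1_0(0, 1/2) is C_P = L/π = 1/(2*π), achieved by sin(2*π·x).
This is the k = 3 harmonic; the ratio L/(kπ) is strictly less than C_P = L/π, consistent with the sharp inequality ||u||_L² ≤ C_P ||u'||_L².


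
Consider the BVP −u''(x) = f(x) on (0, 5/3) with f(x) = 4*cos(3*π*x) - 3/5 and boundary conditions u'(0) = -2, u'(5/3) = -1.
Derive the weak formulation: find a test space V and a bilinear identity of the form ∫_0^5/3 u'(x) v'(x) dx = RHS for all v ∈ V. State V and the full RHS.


V = H^1(0, 5/3) (v unrestricted at boundary; u is determined up to an additive constant); weak form: ∫_0^5/3 u'v' dx = ∫_0^5/3 (4*cos(3*π*x) - 3/5) v dx − v(5/3) + 2·v(0) for all v ∈ V.

Multiply both sides by a test function v and integrate from 0 to 5/3:
  ∫_0^5/3 −u''(x) v(x) dx = ∫_0^5/3 f(x) v(x) dx.
Integrate the LHS by parts once:
  ∫_0^5/3 −u'' v dx = −[u'(x) v(x)]_0^5/3 + ∫_0^5/3 u'(x) v'(x) dx.
Thus ∫_0^5/3 u'(x) v'(x) dx = ∫_0^5/3 f(x) v(x) dx + [u'(x) v(x)]_0^5/3.
Choose V so that boundary terms are either known or forced to vanish.
u has inhomogeneous Neumann u'(0) = -2, u'(5/3) = -1. [u' v]_0^5/3 = (-1)·v(5/3) − (-2)·v(0) = − v(5/3) + 2·v(0). Take V = H^1(0, 5/3); boundary term becomes part of RHS.
Weak formulation: find u (satisfying any essential BC) such that ∫_0^5/3 u'(x) v'(x) dx = ∫_0^5/3 f v dx − v(5/3) + 2·v(0) for all v ∈ V (Neumann data are natural BCs: they enter the RHS as boundary terms).
Substituting f(x) = 4*cos(3*π*x) - 3/5, the right-hand side is ∫_0^5/3 (4*cos(3*π*x) - 3/5) v dx − v(5/3) + 2·v(0).
Compatibility check (pure Neumann): taking v ≡ 1 ∈ V gives 0 = ∫_0^5/3 f dx + (-1) − (-2), i.e. ∫_0^5/3 f dx must equal u'(0) − u'(5/3) = -1. Indeed ∫_0^5/3 (4*cos(3*π*x) - 3/5) dx = -1, so the data are compatible. The solution is then unique only up to an additive constant (fix it e.g. by requiring ∫_0^5/3 u dx = 0).


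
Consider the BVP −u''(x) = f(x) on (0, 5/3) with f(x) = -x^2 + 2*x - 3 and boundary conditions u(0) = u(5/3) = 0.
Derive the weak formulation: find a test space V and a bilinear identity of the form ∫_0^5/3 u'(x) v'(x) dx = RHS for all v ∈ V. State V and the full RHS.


V = H^1_0(0, 5/3) (so v(0) = v(5/3) = 0); weak form: ∫_0^5/3 u'v' dx = ∫_0^5/3 (-x^2 + 2*x - 3) v dx for all v ∈ V.

Multiply both sides by a test function v and integrate from 0 to 5/3:
  ∫_0^5/3 −u''(x) v(x) dx = ∫_0^5/3 f(x) v(x) dx.
Integrate the LHS by parts once:
  ∫_0^5/3 −u'' v dx = −[u'(x) v(x)]_0^5/3 + ∫_0^5/3 u'(x) v'(x) dx.
Thus ∫_0^5/3 u'(x) v'(x) dx = ∫_0^5/3 f(x) v(x) dx + [u'(x) v(x)]_0^5/3.
Choose V so that boundary terms are either known or forced to vanish.
u is Dirichlet: u(0) = u(5/3) = 0. Let V = H^1_0(0, 5/3); then v(0) = v(5/3) = 0, and [u' v]_0^5/3 = 0.
Weak formulation: find u (satisfying any essential BC) such that ∫_0^5/3 u'(x) v'(x) dx = ∫_0^5/3 f v dx for all v ∈ V.
Substituting f(x) = -x^2 + 2*x - 3, the right-hand side is ∫_0^5/3 (-x^2 + 2*x - 3) v dx.


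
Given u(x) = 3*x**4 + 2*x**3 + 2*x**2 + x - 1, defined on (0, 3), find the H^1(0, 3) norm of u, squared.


||u||_{H^1}^2 = 7485693/70

The H^1 norm (squared) on an interval (0, L) is
  ||u||_{H^1}^2 = ∫_0^L u(x)^2 dx + ∫_0^L u'(x)^2 dx.
Compute u'(x) = 12*x**3 + 6*x**2 + 4*x + 1.
Then u(x)^2 = 9*x**8 + 12*x**7 + 16*x**6 + 14*x**5 + 2*x**4 - 3*x**2 - 2*x + 1 and u'(x)^2 = 144*x**6 + 144*x**5 + 132*x**4 + 72*x**3 + 28*x**2 + 8*x + 1.
Integrate each monomial from 0 to 3 using ∫_0^3 c·x^n dx = c·3^(n+1)/(n+1):
  ∫_0^3 u(x)^2 dx = ∫_0^3 (9*x^8 + 12*x^7 + 16*x^6 + 14*x^5 + 2*x^4 - 3*x^2 - 2*x + 1) dx. Term by term:
    ∫_0^3 9*x^8 dx = 19683;  ∫_0^3 12*x^7 dx = 19683/2;  ∫_0^3 16*x^6 dx = 34992/7;
    ∫_0^3 14*x^5 dx = 1701;  ∫_0^3 2*x^4 dx = 486/5;  ∫_0^3 -3*x^2 dx = -27;
    ∫_0^3 -2*x dx = -9;  ∫_0^3 1 dx = 3.
  Sum: 19683 + 19683/2 + 34992/7 + 1701 + 486/5 − 27 − 9 + 3 = 2540199/70.
  ∫_0^3 u'(x)^2 dx = ∫_0^3 (144*x^6 + 144*x^5 + 132*x^4 + 72*x^3 + 28*x^2 + 8*x + 1) dx. Term by term:
    ∫_0^3 144*x^6 dx = 314928/7;  ∫_0^3 144*x^5 dx = 17496;  ∫_0^3 132*x^4 dx = 32076/5;
    ∫_0^3 72*x^3 dx = 1458;  ∫_0^3 28*x^2 dx = 252;  ∫_0^3 8*x dx = 36;
    ∫_0^3 1 dx = 3.
  Sum: 314928/7 + 17496 + 32076/5 + 1458 + 252 + 36 + 3 = 2472747/35.
Adding: ||u||_{H^1}^2 = 2540199/70 + 2472747/35 = 7485693/70.


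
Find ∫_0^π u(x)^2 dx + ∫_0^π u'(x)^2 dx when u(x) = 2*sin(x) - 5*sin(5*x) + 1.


||u||_{H^1(0,π)}^2 = 4 + 330*π

u'(x) = 2*cos(x) - 25*cos(5*x).
Expand u² and (u')² and integrate term by term on (0, π), using: for integers n ≥ 1, ∫_0^π sin²(nx) dx = ∫_0^π cos²(nx) dx = π/2; for n ≠ n', ∫_0^π sin(nx)sin(n'x) dx = ∫_0^π cos(nx)cos(n'x) dx = 0; and by product-to-sum, ∫_0^π sin(nx)cos(n'x) dx = ½∫_0^π [sin((n+n')x) + sin((n−n')x)] dx, which is 0 when n+n' is even and 2n/(n²−n'²) when n+n' is odd (it need not vanish on (0, π)). For the constant mode: ∫_0^π 1 dx = π, ∫_0^π cos(nx) dx = 0, ∫_0^π sin(nx) dx = (1−(−1)^n)/n.
  u² squared terms: (1)²·∫1 dx = 1·π = π;  (-5)²·∫sin(5x)² dx = 25·π/2 = 25*π/2;  (2)²·∫sin(x)² dx = 4·π/2 = 2*π.
  u² cross terms: 2·(1)·(-5)·∫1·sin(5x) dx = -10·(2/5) = -4;  2·(1)·(2)·∫1·sin(x) dx = 4·(2) = 8;  2·(-5)·(2)·∫sin(5x)·sin(x) dx = -20·(0) = 0.
  So ∫_0^π u² dx = π + 25*π/2 + 2*π − 4 + 8 + 0 = 4 + 31*π/2.
  (u')² squared terms: (-25)²·∫cos(5x)² dx = 625·π/2 = 625*π/2;  (2)²·∫cos(x)² dx = 4·π/2 = 2*π.
  (u')² cross terms: 2·(-25)·(2)·∫cos(5x)·cos(x) dx = -100·(0) = 0.
  So ∫_0^π (u')² dx = 625*π/2 + 2*π + 0 = 629*π/2.
||u||_{H^1}^2 = (4 + 31*π/2) + (629*π/2) = 4 + 330*π.


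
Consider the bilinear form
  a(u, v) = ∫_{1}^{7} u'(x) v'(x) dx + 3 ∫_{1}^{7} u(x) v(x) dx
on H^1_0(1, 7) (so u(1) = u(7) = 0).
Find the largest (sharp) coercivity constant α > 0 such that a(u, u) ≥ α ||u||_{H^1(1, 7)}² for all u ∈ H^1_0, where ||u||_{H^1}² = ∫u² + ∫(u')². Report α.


α = 1

Coercivity of a(·,·) on H^1_0(1, 7) means a(u, u) ≥ α ||u||_{H^1}² for every u ∈ H^1_0.
The interval has length L = 6, and Poincaré/coercivity depend only on L. Here a(u, u) = ∫(u')² + (3)·∫u².
Here c = 3 ≥ 1, so a(u,u) = ∫(u')² + c∫u² ≥ ∫(u')² + ∫u² = ||u||_{H^1}², i.e. α = 1 works. No larger α is possible: a(u,u) ≥ α||u||_{H^1}² means (1−α)∫(u')² ≥ (α−c)∫u², and for the modes u_n = sin(nπ(x−x₀)/L) (x₀ the left endpoint) one has ∫u_n²/∫(u_n')² = (L/(nπ))² → 0, so a(u_n,u_n)/||u_n||_{H^1}² → 1. Hence the optimal constant is α = 1.
Therefore α = 1.


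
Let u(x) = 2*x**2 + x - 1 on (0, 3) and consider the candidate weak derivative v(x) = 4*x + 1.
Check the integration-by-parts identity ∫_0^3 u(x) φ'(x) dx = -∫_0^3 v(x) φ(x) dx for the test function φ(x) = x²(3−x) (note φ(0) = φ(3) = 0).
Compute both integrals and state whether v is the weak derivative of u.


LHS = -1107/20, RHS = -1107/20. Yes, v = u' weakly.

u(x) = 2*x**2 + x - 1, classical derivative u'(x) = 4*x + 1.
φ(x) = x²(3−x), so φ'(x) = 3*x*(2 - x).
Note φ(0) = φ(3) = 0, so the boundary term u·φ vanishes.
LHS = ∫_0^3 u(x) φ'(x) dx = ∫_0^3 (-6*x^4 + 9*x^3 + 9*x^2 - 6*x) dx. Term by term:
  ∫_0^3 -6*x^4 dx = -1458/5;  ∫_0^3 9*x^3 dx = 729/4;  ∫_0^3 9*x^2 dx = 81;
  ∫_0^3 -6*x dx = -27.
Sum: -1458/5 + 729/4 + 81 − 27 = -1107/20.
So LHS = -1107/20.
∫_0^3 v(x) φ(x) dx = ∫_0^3 (-4*x^4 + 11*x^3 + 3*x^2) dx. Term by term:
  ∫_0^3 -4*x^4 dx = -972/5;  ∫_0^3 11*x^3 dx = 891/4;  ∫_0^3 3*x^2 dx = 27.
Sum: -972/5 + 891/4 + 27 = 1107/20.
So RHS = -∫_0^3 v(x) φ(x) dx = -1107/20.
LHS = RHS, so the identity holds for this test φ.
Moreover u is smooth here and v(x) = u'(x) = 4*x + 1 pointwise, so the identity holds for every test function. Hence v is the weak derivative of u.


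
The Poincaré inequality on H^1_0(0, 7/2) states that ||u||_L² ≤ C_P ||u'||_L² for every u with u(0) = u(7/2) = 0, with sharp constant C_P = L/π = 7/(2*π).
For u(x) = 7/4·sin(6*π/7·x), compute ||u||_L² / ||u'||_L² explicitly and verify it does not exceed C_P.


||u||_L² / ||u'||_L² = 7/(6*π) < C_P = 7/(2*π).

u(x) = 7/4·sin(6*π/7·x), so u'(x) = 3*π*cos(6*π*x/7)/2.
Writing u(x) = A·sin(kπx/L) with A = 7/4 and k = 3, use ∫_0^L sin²(kπx/L) dx = L/2 and ∫_0^L cos²(kπx/L) dx = L/2.
u² = 49/16·sin²(6*π/7·x) and (u')² = 9*π^2/4·cos²(6*π/7·x), and each of sin², cos² integrates to L/2 = 7/4 over (0, 7/2).
∫_0^7/2 u² dx = 343/64, so ||u||_L² = 7*sqrt(7)/8.
∫_0^7/2 (u')² dx = 63*π^2/16, so ||u'||_L² = 3*sqrt(7)*π/4.
Ratio ||u||_L² / ||u'||_L² = 7/(6*π).
Sharp Poincaré constant on H^1_0(0, 7/2) is C_P = L/π = 7/(2*π), achieved by sin(2*π/7·x).
This is the k = 3 harmonic; the ratio L/(kπ) is strictly less than C_P = L/π, consistent with the sharp inequality ||u||_L² ≤ C_P ||u'||_L².


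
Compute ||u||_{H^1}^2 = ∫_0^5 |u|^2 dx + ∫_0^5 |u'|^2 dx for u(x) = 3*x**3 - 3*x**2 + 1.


||u||_{H^1}^2 = 1331945/14

The H^1 norm (squared) on an interval (0, L) is
  ||u||_{H^1}^2 = ∫_0^L u(x)^2 dx + ∫_0^L u'(x)^2 dx.
Compute u'(x) = 9*x**2 - 6*x.
Then u(x)^2 = 9*x**6 - 18*x**5 + 9*x**4 + 6*x**3 - 6*x**2 + 1 and u'(x)^2 = 81*x**4 - 108*x**3 + 36*x**2.
Integrate each monomial from 0 to 5 using ∫_0^5 c·x^n dx = c·5^(n+1)/(n+1):
  ∫_0^5 u(x)^2 dx = ∫_0^5 (9*x^6 - 18*x^5 + 9*x^4 + 6*x^3 - 6*x^2 + 1) dx. Term by term:
    ∫_0^5 9*x^6 dx = 703125/7;  ∫_0^5 -18*x^5 dx = -46875;  ∫_0^5 9*x^4 dx = 5625;
    ∫_0^5 6*x^3 dx = 1875/2;  ∫_0^5 -6*x^2 dx = -250;  ∫_0^5 1 dx = 5.
  Sum: 703125/7 − 46875 + 5625 + 1875/2 − 250 + 5 = 838445/14.
  ∫_0^5 u'(x)^2 dx = ∫_0^5 (81*x^4 - 108*x^3 + 36*x^2) dx. Term by term:
    ∫_0^5 81*x^4 dx = 50625;  ∫_0^5 -108*x^3 dx = -16875;  ∫_0^5 36*x^2 dx = 1500.
  Sum: 50625 − 16875 + 1500 = 35250.
Adding: ||u||_{H^1}^2 = 838445/14 + 35250 = 1331945/14.


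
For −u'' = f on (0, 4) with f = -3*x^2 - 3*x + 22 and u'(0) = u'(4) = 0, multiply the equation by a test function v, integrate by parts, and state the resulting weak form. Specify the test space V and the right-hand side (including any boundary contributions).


V = H^1(0, 4) (no boundary constraint on v; u is determined up to an additive constant); weak form: ∫_0^4 u'v' dx = ∫_0^4 (-3*x^2 - 3*x + 22) v dx for all v ∈ V.

Multiply both sides by a test function v and integrate from 0 to 4:
  ∫_0^4 −u''(x) v(x) dx = ∫_0^4 f(x) v(x) dx.
Integrate the LHS by parts once:
  ∫_0^4 −u'' v dx = −[u'(x) v(x)]_0^4 + ∫_0^4 u'(x) v'(x) dx.
Thus ∫_0^4 u'(x) v'(x) dx = ∫_0^4 f(x) v(x) dx + [u'(x) v(x)]_0^4.
Choose V so that boundary terms are either known or forced to vanish.
u has homogeneous Neumann: u'(0) = u'(4) = 0. So [u' v]_0^4 = 0·v(4) − 0·v(0) = 0 for any v; take V = H^1(0, 4).
Weak formulation: find u (satisfying any essential BC) such that ∫_0^4 u'(x) v'(x) dx = ∫_0^4 f v dx for all v ∈ V (homogeneous Neumann, so boundary terms vanish).
Substituting f(x) = -3*x^2 - 3*x + 22, the right-hand side is ∫_0^4 (-3*x^2 - 3*x + 22) v dx.
Compatibility check (pure Neumann): taking v ≡ 1 ∈ V gives 0 = ∫_0^4 f dx + (0) − (0), i.e. ∫_0^4 f dx must equal u'(0) − u'(4) = 0. Indeed ∫_0^4 (-3*x^2 - 3*x + 22) dx = 0, so the data are compatible. The solution is then unique only up to an additive constant (fix it e.g. by requiring ∫_0^4 u dx = 0).


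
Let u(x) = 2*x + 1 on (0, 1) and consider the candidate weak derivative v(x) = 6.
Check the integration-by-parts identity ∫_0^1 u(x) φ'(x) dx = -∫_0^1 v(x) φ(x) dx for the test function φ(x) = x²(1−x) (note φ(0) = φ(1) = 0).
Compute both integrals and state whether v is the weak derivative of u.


LHS = -1/6, RHS = -1/2. No, v is not the weak derivative of u.

u(x) = 2*x + 1, classical derivative u'(x) = 2.
φ(x) = x²(1−x), so φ'(x) = x*(2 - 3*x).
Note φ(0) = φ(1) = 0, so the boundary term u·φ vanishes.
LHS = ∫_0^1 u(x) φ'(x) dx = ∫_0^1 (-6*x^3 + x^2 + 2*x) dx. Term by term:
  ∫_0^1 -6*x^3 dx = -3/2;  ∫_0^1 x^2 dx = 1/3;  ∫_0^1 2*x dx = 1.
Sum: -3/2 + 1/3 + 1 = -1/6.
So LHS = -1/6.
∫_0^1 v(x) φ(x) dx = ∫_0^1 (-6*x^3 + 6*x^2) dx. Term by term:
  ∫_0^1 -6*x^3 dx = -3/2;  ∫_0^1 6*x^2 dx = 2.
Sum: -3/2 + 2 = 1/2.
So RHS = -∫_0^1 v(x) φ(x) dx = -1/2.
LHS − RHS = 1/3 ≠ 0, so the identity fails.
(For a valid weak derivative the identity must hold for EVERY test function, in particular this one. The failure shows v is NOT the weak derivative of u.)
Correct weak derivative would be u'(x) = 2.


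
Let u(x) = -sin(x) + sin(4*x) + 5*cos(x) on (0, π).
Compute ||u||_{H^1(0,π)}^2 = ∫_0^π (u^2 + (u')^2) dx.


||u||_{H^1(0,π)}^2 = 32/3 + 69*π/2

u'(x) = -5*sin(x) - cos(x) + 4*cos(4*x).
Expand u² and (u')² and integrate term by term on (0, π), using: for integers n ≥ 1, ∫_0^π sin²(nx) dx = ∫_0^π cos²(nx) dx = π/2; for n ≠ n', ∫_0^π sin(nx)sin(n'x) dx = ∫_0^π cos(nx)cos(n'x) dx = 0; and by product-to-sum, ∫_0^π sin(nx)cos(n'x) dx = ½∫_0^π [sin((n+n')x) + sin((n−n')x)] dx, which is 0 when n+n' is even and 2n/(n²−n'²) when n+n' is odd (it need not vanish on (0, π)).
  u² squared terms: (-1)²·∫sin(x)² dx = 1·π/2 = π/2;  (5)²·∫cos(x)² dx = 25·π/2 = 25*π/2;  (1)²·∫sin(4x)² dx = 1·π/2 = π/2.
  u² cross terms: 2·(-1)·(5)·∫sin(x)·cos(x) dx = -10·(0) = 0;  2·(-1)·(1)·∫sin(x)·sin(4x) dx = -2·(0) = 0;  2·(5)·(1)·∫cos(x)·sin(4x) dx = 10·(8/15) = 16/3.
  So ∫_0^π u² dx = π/2 + 25*π/2 + π/2 + 0 + 0 + 16/3 = 16/3 + 27*π/2.
  (u')² squared terms: (-1)²·∫cos(x)² dx = 1·π/2 = π/2;  (-5)²·∫sin(x)² dx = 25·π/2 = 25*π/2;  (4)²·∫cos(4x)² dx = 16·π/2 = 8*π.
  (u')² cross terms: 2·(-1)·(-5)·∫cos(x)·sin(x) dx = 10·(0) = 0;  2·(-1)·(4)·∫cos(x)·cos(4x) dx = -8·(0) = 0;  2·(-5)·(4)·∫sin(x)·cos(4x) dx = -40·(-2/15) = 16/3.
  So ∫_0^π (u')² dx = π/2 + 25*π/2 + 8*π + 0 + 0 + 16/3 = 16/3 + 21*π.
||u||_{H^1}^2 = (16/3 + 27*π/2) + (16/3 + 21*π) = 32/3 + 69*π/2.


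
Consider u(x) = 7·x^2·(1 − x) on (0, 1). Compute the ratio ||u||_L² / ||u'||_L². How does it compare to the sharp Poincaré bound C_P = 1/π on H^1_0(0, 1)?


||u||_L² / ||u'||_L² = sqrt(14)/14 < C_P = 1/π.

u(x) = 7·x^2·(1 − x), so u'(x) = 7*x*(2 - 3*x).
u(x) = 7·x^2·(1 − x) vanishes at x = 0 and x = 1, so u ∈ H^1_0(0, 1). Differentiate via the product rule and integrate the resulting polynomials term by term.
  ∫_0^1 u² dx = ∫_0^1 (49*x^6 - 98*x^5 + 49*x^4) dx. Term by term:
    ∫_0^1 49*x^6 dx = 7;  ∫_0^1 -98*x^5 dx = -49/3;  ∫_0^1 49*x^4 dx = 49/5.
  Sum: 7 − 49/3 + 49/5 = 7/15.
  ∫_0^1 (u')² dx = ∫_0^1 (441*x^4 - 588*x^3 + 196*x^2) dx. Term by term:
    ∫_0^1 441*x^4 dx = 441/5;  ∫_0^1 -588*x^3 dx = -147;  ∫_0^1 196*x^2 dx = 196/3.
  Sum: 441/5 − 147 + 196/3 = 98/15.
∫_0^1 u² dx = 7/15, so ||u||_L² = sqrt(105)/15.
∫_0^1 (u')² dx = 98/15, so ||u'||_L² = 7*sqrt(30)/15.
Ratio ||u||_L² / ||u'||_L² = sqrt(14)/14.
Sharp Poincaré constant on H^1_0(0, 1) is C_P = L/π = 1/π, achieved by sin(π·x).
A polynomial bump cannot attain the sharp Poincaré constant (only the first sine eigenfunction does), so the ratio is strictly less than C_P, consistent with ||u||_L² ≤ C_P ||u'||_L².


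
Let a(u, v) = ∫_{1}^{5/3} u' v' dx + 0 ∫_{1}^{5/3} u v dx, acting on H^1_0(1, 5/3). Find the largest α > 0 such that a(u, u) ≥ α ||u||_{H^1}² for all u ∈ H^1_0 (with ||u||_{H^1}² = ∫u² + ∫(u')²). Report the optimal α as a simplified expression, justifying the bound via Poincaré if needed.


α = 9*π^2/(4 + 9*π^2)

Coercivity of a(·,·) on H^1_0(1, 5/3) means a(u, u) ≥ α ||u||_{H^1}² for every u ∈ H^1_0.
The interval has length L = 2/3, and Poincaré/coercivity depend only on L. Here a(u, u) = ∫(u')² + (0)·∫u².
Here c = 0, so a(u,u) = ∫(u')² alone. The condition a(u,u) ≥ α||u||_{H^1}² reads (1−α)∫(u')² ≥ (α−c)∫u². Any admissible α is ≤ 1 (rapidly oscillating u have ∫u²/∫(u')² → 0), and α = 1 would force 0 ≥ (1−c)∫u², impossible since c < 1; so 1−α > 0. By the sharp Poincaré inequality on H^1_0 of an interval of length L, ∫(u')² ≥ (π/L)²∫u² with equality for the first sine mode sin(π(x−x₀)/L) (x₀ the left endpoint), so the inequality holds for all u iff (1−α)(π/L)² ≥ α − c, i.e. α ≤ ((π/L)² + c)/((π/L)² + 1) = (1 + c(L/π)²)/(1 + (L/π)²). (Direct route, valid since c ≤ 0: Poincaré gives c∫u² ≥ c(L/π)²∫(u')², so a(u,u) ≥ (1 + c(L/π)²)∫(u')², while ||u||_{H^1}² ≤ (1 + (L/π)²)∫(u')²; dividing yields the same α.) With (π/L)² = 9*π^2/4 and c = 0, the largest admissible constant is α = ((π/L)² + c)/((π/L)² + 1).
Simplifying, α = 9*π^2/(4 + 9*π^2).


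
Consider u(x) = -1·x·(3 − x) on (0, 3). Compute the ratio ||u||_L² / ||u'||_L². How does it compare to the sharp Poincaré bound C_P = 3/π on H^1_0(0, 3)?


||u||_L² / ||u'||_L² = 3*sqrt(10)/10 < C_P = 3/π.

u(x) = -1·x·(3 − x), so u'(x) = 2*x - 3.
u(x) = -1·x·(3 − x) vanishes at x = 0 and x = 3, so u ∈ H^1_0(0, 3). Differentiate via the product rule and integrate the resulting polynomials term by term.
  ∫_0^3 u² dx = ∫_0^3 (x^4 - 6*x^3 + 9*x^2) dx. Term by term:
    ∫_0^3 x^4 dx = 243/5;  ∫_0^3 -6*x^3 dx = -243/2;  ∫_0^3 9*x^2 dx = 81.
  Sum: 243/5 − 243/2 + 81 = 81/10.
  ∫_0^3 (u')² dx = ∫_0^3 (4*x^2 - 12*x + 9) dx. Term by term:
    ∫_0^3 4*x^2 dx = 36;  ∫_0^3 -12*x dx = -54;  ∫_0^3 9 dx = 27.
  Sum: 36 − 54 + 27 = 9.
∫_0^3 u² dx = 81/10, so ||u||_L² = 9*sqrt(10)/10.
∫_0^3 (u')² dx = 9, so ||u'||_L² = 3.
Ratio ||u||_L² / ||u'||_L² = 3*sqrt(10)/10.
Sharp Poincaré constant on H^1_0(0, 3) is C_P = L/π = 3/π, achieved by sin(π/3·x).
A polynomial bump cannot attain the sharp Poincaré constant (only the first sine eigenfunction does), so the ratio is strictly less than C_P, consistent with ||u||_L² ≤ C_P ||u'||_L².


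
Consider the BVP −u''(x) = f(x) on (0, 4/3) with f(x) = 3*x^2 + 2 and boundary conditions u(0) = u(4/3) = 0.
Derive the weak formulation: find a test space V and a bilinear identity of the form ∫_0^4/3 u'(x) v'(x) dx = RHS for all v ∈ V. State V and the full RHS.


V = H^1_0(0, 4/3) (so v(0) = v(4/3) = 0); weak form: ∫_0^4/3 u'v' dx = ∫_0^4/3 (3*x^2 + 2) v dx for all v ∈ V.

Multiply both sides by a test function v and integrate from 0 to 4/3:
  ∫_0^4/3 −u''(x) v(x) dx = ∫_0^4/3 f(x) v(x) dx.
Integrate the LHS by parts once:
  ∫_0^4/3 −u'' v dx = −[u'(x) v(x)]_0^4/3 + ∫_0^4/3 u'(x) v'(x) dx.
Thus ∫_0^4/3 u'(x) v'(x) dx = ∫_0^4/3 f(x) v(x) dx + [u'(x) v(x)]_0^4/3.
Choose V so that boundary terms are either known or forced to vanish.
u is Dirichlet: u(0) = u(4/3) = 0. Let V = H^1_0(0, 4/3); then v(0) = v(4/3) = 0, and [u' v]_0^4/3 = 0.
Weak formulation: find u (satisfying any essential BC) such that ∫_0^4/3 u'(x) v'(x) dx = ∫_0^4/3 f v dx for all v ∈ V.
Substituting f(x) = 3*x^2 + 2, the right-hand side is ∫_0^4/3 (3*x^2 + 2) v dx.


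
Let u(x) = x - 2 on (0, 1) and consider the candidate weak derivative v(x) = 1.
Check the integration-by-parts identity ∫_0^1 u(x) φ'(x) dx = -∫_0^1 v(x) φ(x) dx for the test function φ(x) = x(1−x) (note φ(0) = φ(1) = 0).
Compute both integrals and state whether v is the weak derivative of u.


LHS = -1/6, RHS = -1/6. Yes, v = u' weakly.

u(x) = x - 2, classical derivative u'(x) = 1.
φ(x) = x(1−x), so φ'(x) = 1 - 2*x.
Note φ(0) = φ(1) = 0, so the boundary term u·φ vanishes.
LHS = ∫_0^1 u(x) φ'(x) dx = ∫_0^1 (-2*x^2 + 5*x - 2) dx. Term by term:
  ∫_0^1 -2*x^2 dx = -2/3;  ∫_0^1 5*x dx = 5/2;  ∫_0^1 -2 dx = -2.
Sum: -2/3 + 5/2 − 2 = -1/6.
So LHS = -1/6.
∫_0^1 v(x) φ(x) dx = ∫_0^1 (-x^2 + x) dx. Term by term:
  ∫_0^1 -x^2 dx = -1/3;  ∫_0^1 x dx = 1/2.
Sum: -1/3 + 1/2 = 1/6.
So RHS = -∫_0^1 v(x) φ(x) dx = -1/6.
LHS = RHS, so the identity holds for this test φ.
Moreover u is smooth here and v(x) = u'(x) = 1 pointwise, so the identity holds for every test function. Hence v is the weak derivative of u.


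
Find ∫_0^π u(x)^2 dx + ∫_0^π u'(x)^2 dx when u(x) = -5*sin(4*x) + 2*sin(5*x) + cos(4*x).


||u||_{H^1(0,π)}^2 = 680/9 + 273*π

u'(x) = -4*sin(4*x) - 20*cos(4*x) + 10*cos(5*x).
Expand u² and (u')² and integrate term by term on (0, π), using: for integers n ≥ 1, ∫_0^π sin²(nx) dx = ∫_0^π cos²(nx) dx = π/2; for n ≠ n', ∫_0^π sin(nx)sin(n'x) dx = ∫_0^π cos(nx)cos(n'x) dx = 0; and by product-to-sum, ∫_0^π sin(nx)cos(n'x) dx = ½∫_0^π [sin((n+n')x) + sin((n−n')x)] dx, which is 0 when n+n' is even and 2n/(n²−n'²) when n+n' is odd (it need not vanish on (0, π)).
  u² squared terms: (-5)²·∫sin(4x)² dx = 25·π/2 = 25*π/2;  (2)²·∫sin(5x)² dx = 4·π/2 = 2*π;  (1)²·∫cos(4x)² dx = 1·π/2 = π/2.
  u² cross terms: 2·(-5)·(2)·∫sin(4x)·sin(5x) dx = -20·(0) = 0;  2·(-5)·(1)·∫sin(4x)·cos(4x) dx = -10·(0) = 0;  2·(2)·(1)·∫sin(5x)·cos(4x) dx = 4·(10/9) = 40/9.
  So ∫_0^π u² dx = 25*π/2 + 2*π + π/2 + 0 + 0 + 40/9 = 40/9 + 15*π.
  (u')² squared terms: (-20)²·∫cos(4x)² dx = 400·π/2 = 200*π;  (-4)²·∫sin(4x)² dx = 16·π/2 = 8*π;  (10)²·∫cos(5x)² dx = 100·π/2 = 50*π.
  (u')² cross terms: 2·(-20)·(-4)·∫cos(4x)·sin(4x) dx = 160·(0) = 0;  2·(-20)·(10)·∫cos(4x)·cos(5x) dx = -400·(0) = 0;  2·(-4)·(10)·∫sin(4x)·cos(5x) dx = -80·(-8/9) = 640/9.
  So ∫_0^π (u')² dx = 200*π + 8*π + 50*π + 0 + 0 + 640/9 = 640/9 + 258*π.
||u||_{H^1}^2 = (40/9 + 15*π) + (640/9 + 258*π) = 680/9 + 273*π.


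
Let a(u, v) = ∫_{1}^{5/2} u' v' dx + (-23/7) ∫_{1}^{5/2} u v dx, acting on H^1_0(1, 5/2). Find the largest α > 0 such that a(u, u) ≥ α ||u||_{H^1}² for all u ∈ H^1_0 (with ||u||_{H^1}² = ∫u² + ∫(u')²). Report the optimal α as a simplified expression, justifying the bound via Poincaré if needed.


α = (-207 + 28*π^2)/(7*(9 + 4*π^2))

Coercivity of a(·,·) on H^1_0(1, 5/2) means a(u, u) ≥ α ||u||_{H^1}² for every u ∈ H^1_0.
The interval has length L = 3/2, and Poincaré/coercivity depend only on L. Here a(u, u) = ∫(u')² + (-23/7)·∫u².
Here c = -23/7 < 0 with |c| < (π/L)² = 4*π^2/9, so coercivity still holds. The condition a(u,u) ≥ α||u||_{H^1}² reads (1−α)∫(u')² ≥ (α−c)∫u². Any admissible α is ≤ 1 (rapidly oscillating u have ∫u²/∫(u')² → 0), and α = 1 would force 0 ≥ (1−c)∫u², impossible since c < 1; so 1−α > 0. By the sharp Poincaré inequality on H^1_0 of an interval of length L, ∫(u')² ≥ (π/L)²∫u² with equality for the first sine mode sin(π(x−x₀)/L) (x₀ the left endpoint), so the inequality holds for all u iff (1−α)(π/L)² ≥ α − c, i.e. α ≤ ((π/L)² + c)/((π/L)² + 1) = (1 + c(L/π)²)/(1 + (L/π)²). (Direct route, valid since c ≤ 0: Poincaré gives c∫u² ≥ c(L/π)²∫(u')², so a(u,u) ≥ (1 + c(L/π)²)∫(u')², while ||u||_{H^1}² ≤ (1 + (L/π)²)∫(u')²; dividing yields the same α.) With (π/L)² = 4*π^2/9 and c = -23/7, the largest admissible constant is α = ((π/L)² + c)/((π/L)² + 1).
Simplifying, α = (-207 + 28*π^2)/(7*(9 + 4*π^2)).


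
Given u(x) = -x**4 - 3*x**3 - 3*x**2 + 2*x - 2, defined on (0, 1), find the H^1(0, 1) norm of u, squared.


||u||_{H^1}^2 = 16621/252

The H^1 norm (squared) on an interval (0, L) is
  ||u||_{H^1}^2 = ∫_0^L u(x)^2 dx + ∫_0^L u'(x)^2 dx.
Compute u'(x) = -4*x**3 - 9*x**2 - 6*x + 2.
Then u(x)^2 = x**8 + 6*x**7 + 15*x**6 + 14*x**5 + x**4 + 16*x**2 - 8*x + 4 and u'(x)^2 = 16*x**6 + 72*x**5 + 129*x**4 + 92*x**3 - 24*x + 4.
Integrate each monomial from 0 to 1 using ∫_0^1 c·x^n dx = c·1^(n+1)/(n+1):
  ∫_0^1 u(x)^2 dx = ∫_0^1 (x^8 + 6*x^7 + 15*x^6 + 14*x^5 + x^4 + 16*x^2 - 8*x + 4) dx. Term by term:
    ∫_0^1 x^8 dx = 1/9;  ∫_0^1 6*x^7 dx = 3/4;  ∫_0^1 15*x^6 dx = 15/7;
    ∫_0^1 14*x^5 dx = 7/3;  ∫_0^1 x^4 dx = 1/5;  ∫_0^1 16*x^2 dx = 16/3;
    ∫_0^1 -8*x dx = -4;  ∫_0^1 4 dx = 4.
  Sum: 1/9 + 3/4 + 15/7 + 7/3 + 1/5 + 16/3 − 4 + 4 = 13697/1260.
  ∫_0^1 u'(x)^2 dx = ∫_0^1 (16*x^6 + 72*x^5 + 129*x^4 + 92*x^3 - 24*x + 4) dx. Term by term:
    ∫_0^1 16*x^6 dx = 16/7;  ∫_0^1 72*x^5 dx = 12;  ∫_0^1 129*x^4 dx = 129/5;
    ∫_0^1 92*x^3 dx = 23;  ∫_0^1 -24*x dx = -12;  ∫_0^1 4 dx = 4.
  Sum: 16/7 + 12 + 129/5 + 23 − 12 + 4 = 1928/35.
Adding: ||u||_{H^1}^2 = 13697/1260 + 1928/35 = 16621/252.


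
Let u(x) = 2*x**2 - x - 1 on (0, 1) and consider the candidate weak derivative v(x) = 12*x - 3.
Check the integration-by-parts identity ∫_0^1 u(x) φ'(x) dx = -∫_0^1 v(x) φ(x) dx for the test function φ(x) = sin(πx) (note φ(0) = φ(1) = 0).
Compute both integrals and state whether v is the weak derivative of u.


LHS = -2/π, RHS = -6/π. No, v is not the weak derivative of u.

u(x) = 2*x**2 - x - 1, classical derivative u'(x) = 4*x - 1.
φ(x) = sin(πx), so φ'(x) = π*cos(π*x).
Note φ(0) = φ(1) = 0, so the boundary term u·φ vanishes.
LHS = ∫_0^1 u(x) φ'(x) dx = ∫_0^1 (2*π*x^2*cos(π*x) - π*x*cos(π*x) - π*cos(π*x)) dx. Term by term:
  ∫_0^1 -π*cos(π*x) dx = 0;  ∫_0^1 -π*x*cos(π*x) dx = 2/π;  ∫_0^1 2*π*x^2*cos(π*x) dx = -4/π.
Sum: 0 + 2/π − 4/π = -2/π.
So LHS = -2/π.
∫_0^1 v(x) φ(x) dx = ∫_0^1 (12*x*sin(π*x) - 3*sin(π*x)) dx. Term by term:
  ∫_0^1 -3*sin(π*x) dx = -6/π;  ∫_0^1 12*x*sin(π*x) dx = 12/π.
Sum: -6/π + 12/π = 6/π.
So RHS = -∫_0^1 v(x) φ(x) dx = -6/π.
LHS − RHS = 4/π ≠ 0, so the identity fails.
(For a valid weak derivative the identity must hold for EVERY test function, in particular this one. The failure shows v is NOT the weak derivative of u.)
Correct weak derivative would be u'(x) = 4*x - 1.


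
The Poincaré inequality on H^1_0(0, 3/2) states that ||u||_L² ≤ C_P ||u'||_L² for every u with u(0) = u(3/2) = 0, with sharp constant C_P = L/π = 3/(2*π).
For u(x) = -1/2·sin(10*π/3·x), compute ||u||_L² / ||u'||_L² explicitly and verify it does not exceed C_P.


||u||_L² / ||u'||_L² = 3/(10*π) < C_P = 3/(2*π).

u(x) = -1/2·sin(10*π/3·x), so u'(x) = -5*π*cos(10*π*x/3)/3.
Writing u(x) = A·sin(kπx/L) with A = -1/2 and k = 5, use ∫_0^L sin²(kπx/L) dx = L/2 and ∫_0^L cos²(kπx/L) dx = L/2.
u² = 1/4·sin²(10*π/3·x) and (u')² = 25*π^2/9·cos²(10*π/3·x), and each of sin², cos² integrates to L/2 = 3/4 over (0, 3/2).
∫_0^3/2 u² dx = 3/16, so ||u||_L² = sqrt(3)/4.
∫_0^3/2 (u')² dx = 25*π^2/12, so ||u'||_L² = 5*sqrt(3)*π/6.
Ratio ||u||_L² / ||u'||_L² = 3/(10*π).
Sharp Poincaré constant on H^1_0(0, 3/2) is C_P = L/π = 3/(2*π), achieved by sin(2*π/3·x).
This is the k = 5 harmonic; the ratio L/(kπ) is strictly less than C_P = L/π, consistent with the sharp inequality ||u||_L² ≤ C_P ||u'||_L².


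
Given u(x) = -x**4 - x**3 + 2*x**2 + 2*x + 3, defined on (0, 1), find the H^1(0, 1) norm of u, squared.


||u||_{H^1}^2 = 29297/1260

The H^1 norm (squared) on an interval (0, L) is
  ||u||_{H^1}^2 = ∫_0^L u(x)^2 dx + ∫_0^L u'(x)^2 dx.
Compute u'(x) = -4*x**3 - 3*x**2 + 4*x + 2.
Then u(x)^2 = x**8 + 2*x**7 - 3*x**6 - 8*x**5 - 6*x**4 + 2*x**3 + 16*x**2 + 12*x + 9 and u'(x)^2 = 16*x**6 + 24*x**5 - 23*x**4 - 40*x**3 + 4*x**2 + 16*x + 4.
Integrate each monomial from 0 to 1 using ∫_0^1 c·x^n dx = c·1^(n+1)/(n+1):
  ∫_0^1 u(x)^2 dx = ∫_0^1 (x^8 + 2*x^7 - 3*x^6 - 8*x^5 - 6*x^4 + 2*x^3 + 16*x^2 + 12*x + 9) dx. Term by term:
    ∫_0^1 x^8 dx = 1/9;  ∫_0^1 2*x^7 dx = 1/4;  ∫_0^1 -3*x^6 dx = -3/7;
    ∫_0^1 -8*x^5 dx = -4/3;  ∫_0^1 -6*x^4 dx = -6/5;  ∫_0^1 2*x^3 dx = 1/2;
    ∫_0^1 16*x^2 dx = 16/3;  ∫_0^1 12*x dx = 6;  ∫_0^1 9 dx = 9.
  Sum: 1/9 + 1/4 − 3/7 − 4/3 − 6/5 + 1/2 + 16/3 + 6 + 9 = 22973/1260.
  ∫_0^1 u'(x)^2 dx = ∫_0^1 (16*x^6 + 24*x^5 - 23*x^4 - 40*x^3 + 4*x^2 + 16*x + 4) dx. Term by term:
    ∫_0^1 16*x^6 dx = 16/7;  ∫_0^1 24*x^5 dx = 4;  ∫_0^1 -23*x^4 dx = -23/5;
    ∫_0^1 -40*x^3 dx = -10;  ∫_0^1 4*x^2 dx = 4/3;  ∫_0^1 16*x dx = 8;
    ∫_0^1 4 dx = 4.
  Sum: 16/7 + 4 − 23/5 − 10 + 4/3 + 8 + 4 = 527/105.
Adding: ||u||_{H^1}^2 = 22973/1260 + 527/105 = 29297/1260.


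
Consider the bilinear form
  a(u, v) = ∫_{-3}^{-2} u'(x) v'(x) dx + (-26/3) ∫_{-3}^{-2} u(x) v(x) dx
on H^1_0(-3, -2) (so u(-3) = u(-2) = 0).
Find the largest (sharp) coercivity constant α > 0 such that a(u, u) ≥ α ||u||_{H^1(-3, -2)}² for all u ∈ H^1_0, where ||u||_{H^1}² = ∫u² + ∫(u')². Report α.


α = (-26/3 + π^2)/(1 + π^2)

Coercivity of a(·,·) on H^1_0(-3, -2) means a(u, u) ≥ α ||u||_{H^1}² for every u ∈ H^1_0.
The interval has length L = 1, and Poincaré/coercivity depend only on L. Here a(u, u) = ∫(u')² + (-26/3)·∫u².
Here c = -26/3 < 0 with |c| < (π/L)² = π^2, so coercivity still holds. The condition a(u,u) ≥ α||u||_{H^1}² reads (1−α)∫(u')² ≥ (α−c)∫u². Any admissible α is ≤ 1 (rapidly oscillating u have ∫u²/∫(u')² → 0), and α = 1 would force 0 ≥ (1−c)∫u², impossible since c < 1; so 1−α > 0. By the sharp Poincaré inequality on H^1_0 of an interval of length L, ∫(u')² ≥ (π/L)²∫u² with equality for the first sine mode sin(π(x−x₀)/L) (x₀ the left endpoint), so the inequality holds for all u iff (1−α)(π/L)² ≥ α − c, i.e. α ≤ ((π/L)² + c)/((π/L)² + 1) = (1 + c(L/π)²)/(1 + (L/π)²). (Direct route, valid since c ≤ 0: Poincaré gives c∫u² ≥ c(L/π)²∫(u')², so a(u,u) ≥ (1 + c(L/π)²)∫(u')², while ||u||_{H^1}² ≤ (1 + (L/π)²)∫(u')²; dividing yields the same α.) With (π/L)² = π^2 and c = -26/3, the largest admissible constant is α = ((π/L)² + c)/((π/L)² + 1).
Simplifying, α = (-26/3 + π^2)/(1 + π^2).


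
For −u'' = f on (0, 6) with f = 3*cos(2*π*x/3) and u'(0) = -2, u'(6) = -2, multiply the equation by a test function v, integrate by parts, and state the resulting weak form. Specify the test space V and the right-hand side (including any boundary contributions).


V = H^1(0, 6) (v unrestricted at boundary; u is determined up to an additive constant); weak form: ∫_0^6 u'v' dx = ∫_0^6 (3*cos(2*π*x/3)) v dx − 2·v(6) + 2·v(0) for all v ∈ V.

Multiply both sides by a test function v and integrate from 0 to 6:
  ∫_0^6 −u''(x) v(x) dx = ∫_0^6 f(x) v(x) dx.
Integrate the LHS by parts once:
  ∫_0^6 −u'' v dx = −[u'(x) v(x)]_0^6 + ∫_0^6 u'(x) v'(x) dx.
Thus ∫_0^6 u'(x) v'(x) dx = ∫_0^6 f(x) v(x) dx + [u'(x) v(x)]_0^6.
Choose V so that boundary terms are either known or forced to vanish.
u has inhomogeneous Neumann u'(0) = -2, u'(6) = -2. [u' v]_0^6 = (-2)·v(6) − (-2)·v(0) = − 2·v(6) + 2·v(0). Take V = H^1(0, 6); boundary term becomes part of RHS.
Weak formulation: find u (satisfying any essential BC) such that ∫_0^6 u'(x) v'(x) dx = ∫_0^6 f v dx − 2·v(6) + 2·v(0) for all v ∈ V (Neumann data are natural BCs: they enter the RHS as boundary terms).
Substituting f(x) = 3*cos(2*π*x/3), the right-hand side is ∫_0^6 (3*cos(2*π*x/3)) v dx − 2·v(6) + 2·v(0).
Compatibility check (pure Neumann): taking v ≡ 1 ∈ V gives 0 = ∫_0^6 f dx + (-2) − (-2), i.e. ∫_0^6 f dx must equal u'(0) − u'(6) = 0. Indeed ∫_0^6 (3*cos(2*π*x/3)) dx = 0, so the data are compatible. The solution is then unique only up to an additive constant (fix it e.g. by requiring ∫_0^6 u dx = 0).


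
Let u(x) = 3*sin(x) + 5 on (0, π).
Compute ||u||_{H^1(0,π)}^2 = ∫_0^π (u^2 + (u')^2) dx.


||u||_{H^1(0,π)}^2 = 60 + 34*π

u'(x) = 3*cos(x).
Expand u² and (u')² and integrate term by term on (0, π), using: for integers n ≥ 1, ∫_0^π sin²(nx) dx = ∫_0^π cos²(nx) dx = π/2; for n ≠ n', ∫_0^π sin(nx)sin(n'x) dx = ∫_0^π cos(nx)cos(n'x) dx = 0; and by product-to-sum, ∫_0^π sin(nx)cos(n'x) dx = ½∫_0^π [sin((n+n')x) + sin((n−n')x)] dx, which is 0 when n+n' is even and 2n/(n²−n'²) when n+n' is odd (it need not vanish on (0, π)). For the constant mode: ∫_0^π 1 dx = π, ∫_0^π cos(nx) dx = 0, ∫_0^π sin(nx) dx = (1−(−1)^n)/n.
  u² squared terms: (5)²·∫1 dx = 25·π = 25*π;  (3)²·∫sin(x)² dx = 9·π/2 = 9*π/2.
  u² cross terms: 2·(5)·(3)·∫1·sin(x) dx = 30·(2) = 60.
  So ∫_0^π u² dx = 25*π + 9*π/2 + 60 = 60 + 59*π/2.
  (u')² squared terms: (3)²·∫cos(x)² dx = 9·π/2 = 9*π/2.
  So ∫_0^π (u')² dx = 9*π/2.
||u||_{H^1}^2 = (60 + 59*π/2) + (9*π/2) = 60 + 34*π.


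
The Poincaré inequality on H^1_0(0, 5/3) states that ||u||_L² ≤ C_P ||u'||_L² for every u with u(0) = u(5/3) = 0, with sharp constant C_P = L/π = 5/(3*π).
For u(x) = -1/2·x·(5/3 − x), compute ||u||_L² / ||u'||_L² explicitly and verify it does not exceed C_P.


||u||_L² / ||u'||_L² = sqrt(10)/6 < C_P = 5/(3*π).

u(x) = -1/2·x·(5/3 − x), so u'(x) = x - 5/6.
u(x) = -1/2·x·(5/3 − x) vanishes at x = 0 and x = 5/3, so u ∈ H^1_0(0, 5/3). Differentiate via the product rule and integrate the resulting polynomials term by term.
  ∫_0^5/3 u² dx = ∫_0^5/3 (x^4/4 - 5*x^3/6 + 25*x^2/36) dx. Term by term:
    ∫_0^5/3 x^4/4 dx = 625/972;  ∫_0^5/3 -5*x^3/6 dx = -3125/1944;  ∫_0^5/3 25*x^2/36 dx = 3125/2916.
  Sum: 625/972 − 3125/1944 + 3125/2916 = 625/5832.
  ∫_0^5/3 (u')² dx = ∫_0^5/3 (x^2 - 5*x/3 + 25/36) dx. Term by term:
    ∫_0^5/3 x^2 dx = 125/81;  ∫_0^5/3 -5*x/3 dx = -125/54;  ∫_0^5/3 25/36 dx = 125/108.
  Sum: 125/81 − 125/54 + 125/108 = 125/324.
∫_0^5/3 u² dx = 625/5832, so ||u||_L² = 25*sqrt(2)/108.
∫_0^5/3 (u')² dx = 125/324, so ||u'||_L² = 5*sqrt(5)/18.
Ratio ||u||_L² / ||u'||_L² = sqrt(10)/6.
Sharp Poincaré constant on H^1_0(0, 5/3) is C_P = L/π = 5/(3*π), achieved by sin(3*π/5·x).
A polynomial bump cannot attain the sharp Poincaré constant (only the first sine eigenfunction does), so the ratio is strictly less than C_P, consistent with ||u||_L² ≤ C_P ||u'||_L².


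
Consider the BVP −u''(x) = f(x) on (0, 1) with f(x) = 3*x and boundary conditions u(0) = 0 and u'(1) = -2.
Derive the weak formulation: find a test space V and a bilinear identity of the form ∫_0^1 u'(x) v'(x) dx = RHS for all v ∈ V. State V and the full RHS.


V = {v ∈ H^1(0, 1) : v(0) = 0} (test functions vanish at x = 0 where u is specified); weak form: ∫_0^1 u'v' dx = ∫_0^1 (3*x) v dx − 2·v(1) for all v ∈ V.

Multiply both sides by a test function v and integrate from 0 to 1:
  ∫_0^1 −u''(x) v(x) dx = ∫_0^1 f(x) v(x) dx.
Integrate the LHS by parts once:
  ∫_0^1 −u'' v dx = −[u'(x) v(x)]_0^1 + ∫_0^1 u'(x) v'(x) dx.
Thus ∫_0^1 u'(x) v'(x) dx = ∫_0^1 f(x) v(x) dx + [u'(x) v(x)]_0^1.
Choose V so that boundary terms are either known or forced to vanish.
Mixed BC: u(0) = 0 (Dirichlet) and u'(1) = -2 (Neumann). Define V = {v ∈ H^1(0, 1) : v(0) = 0}. Then [u' v]_0^1 = u'(1)·v(1) − u'(0)·0 = − 2·v(1).
Weak formulation: find u (satisfying any essential BC) such that ∫_0^1 u'(x) v'(x) dx = ∫_0^1 f v dx − 2·v(1) for all v ∈ V (Dirichlet at 0 absorbed into V; Neumann datum at x = 1 contributes the boundary term).
Substituting f(x) = 3*x, the right-hand side is ∫_0^1 (3*x) v dx − 2·v(1).


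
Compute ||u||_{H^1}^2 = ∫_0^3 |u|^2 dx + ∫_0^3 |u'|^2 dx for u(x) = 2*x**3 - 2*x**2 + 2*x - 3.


||u||_{H^1}^2 = 57768/35

The H^1 norm (squared) on an interval (0, L) is
  ||u||_{H^1}^2 = ∫_0^L u(x)^2 dx + ∫_0^L u'(x)^2 dx.
Compute u'(x) = 6*x**2 - 4*x + 2.
Then u(x)^2 = 4*x**6 - 8*x**5 + 12*x**4 - 20*x**3 + 16*x**2 - 12*x + 9 and u'(x)^2 = 36*x**4 - 48*x**3 + 40*x**2 - 16*x + 4.
Integrate each monomial from 0 to 3 using ∫_0^3 c·x^n dx = c·3^(n+1)/(n+1):
  ∫_0^3 u(x)^2 dx = ∫_0^3 (4*x^6 - 8*x^5 + 12*x^4 - 20*x^3 + 16*x^2 - 12*x + 9) dx. Term by term:
    ∫_0^3 4*x^6 dx = 8748/7;  ∫_0^3 -8*x^5 dx = -972;  ∫_0^3 12*x^4 dx = 2916/5;
    ∫_0^3 -20*x^3 dx = -405;  ∫_0^3 16*x^2 dx = 144;  ∫_0^3 -12*x dx = -54;
    ∫_0^3 9 dx = 27.
  Sum: 8748/7 − 972 + 2916/5 − 405 + 144 − 54 + 27 = 20052/35.
  ∫_0^3 u'(x)^2 dx = ∫_0^3 (36*x^4 - 48*x^3 + 40*x^2 - 16*x + 4) dx. Term by term:
    ∫_0^3 36*x^4 dx = 8748/5;  ∫_0^3 -48*x^3 dx = -972;  ∫_0^3 40*x^2 dx = 360;
    ∫_0^3 -16*x dx = -72;  ∫_0^3 4 dx = 12.
  Sum: 8748/5 − 972 + 360 − 72 + 12 = 5388/5.
Adding: ||u||_{H^1}^2 = 20052/35 + 5388/5 = 57768/35.


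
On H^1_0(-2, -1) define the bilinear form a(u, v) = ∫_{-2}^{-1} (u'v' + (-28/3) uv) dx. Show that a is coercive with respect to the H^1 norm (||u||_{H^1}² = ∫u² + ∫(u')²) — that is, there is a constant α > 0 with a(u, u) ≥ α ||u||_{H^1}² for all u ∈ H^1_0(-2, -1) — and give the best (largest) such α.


α = (-28/3 + π^2)/(1 + π^2)

Coercivity of a(·,·) on H^1_0(-2, -1) means a(u, u) ≥ α ||u||_{H^1}² for every u ∈ H^1_0.
The interval has length L = 1, and Poincaré/coercivity depend only on L. Here a(u, u) = ∫(u')² + (-28/3)·∫u².
Here c = -28/3 < 0 with |c| < (π/L)² = π^2, so coercivity still holds. The condition a(u,u) ≥ α||u||_{H^1}² reads (1−α)∫(u')² ≥ (α−c)∫u². Any admissible α is ≤ 1 (rapidly oscillating u have ∫u²/∫(u')² → 0), and α = 1 would force 0 ≥ (1−c)∫u², impossible since c < 1; so 1−α > 0. By the sharp Poincaré inequality on H^1_0 of an interval of length L, ∫(u')² ≥ (π/L)²∫u² with equality for the first sine mode sin(π(x−x₀)/L) (x₀ the left endpoint), so the inequality holds for all u iff (1−α)(π/L)² ≥ α − c, i.e. α ≤ ((π/L)² + c)/((π/L)² + 1) = (1 + c(L/π)²)/(1 + (L/π)²). (Direct route, valid since c ≤ 0: Poincaré gives c∫u² ≥ c(L/π)²∫(u')², so a(u,u) ≥ (1 + c(L/π)²)∫(u')², while ||u||_{H^1}² ≤ (1 + (L/π)²)∫(u')²; dividing yields the same α.) With (π/L)² = π^2 and c = -28/3, the largest admissible constant is α = ((π/L)² + c)/((π/L)² + 1).
Simplifying, α = (-28/3 + π^2)/(1 + π^2).


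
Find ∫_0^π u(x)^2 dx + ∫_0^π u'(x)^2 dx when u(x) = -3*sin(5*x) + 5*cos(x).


||u||_{H^1(0,π)}^2 = 142*π

u'(x) = -5*sin(x) - 15*cos(5*x).
Expand u² and (u')² and integrate term by term on (0, π), using: for integers n ≥ 1, ∫_0^π sin²(nx) dx = ∫_0^π cos²(nx) dx = π/2; for n ≠ n', ∫_0^π sin(nx)sin(n'x) dx = ∫_0^π cos(nx)cos(n'x) dx = 0; and by product-to-sum, ∫_0^π sin(nx)cos(n'x) dx = ½∫_0^π [sin((n+n')x) + sin((n−n')x)] dx, which is 0 when n+n' is even and 2n/(n²−n'²) when n+n' is odd (it need not vanish on (0, π)).
  u² squared terms: (-3)²·∫sin(5x)² dx = 9·π/2 = 9*π/2;  (5)²·∫cos(x)² dx = 25·π/2 = 25*π/2.
  u² cross terms: 2·(-3)·(5)·∫sin(5x)·cos(x) dx = -30·(0) = 0.
  So ∫_0^π u² dx = 9*π/2 + 25*π/2 + 0 = 17*π.
  (u')² squared terms: (-15)²·∫cos(5x)² dx = 225·π/2 = 225*π/2;  (-5)²·∫sin(x)² dx = 25·π/2 = 25*π/2.
  (u')² cross terms: 2·(-15)·(-5)·∫cos(5x)·sin(x) dx = 150·(0) = 0.
  So ∫_0^π (u')² dx = 225*π/2 + 25*π/2 + 0 = 125*π.
||u||_{H^1}^2 = (17*π) + (125*π) = 142*π.


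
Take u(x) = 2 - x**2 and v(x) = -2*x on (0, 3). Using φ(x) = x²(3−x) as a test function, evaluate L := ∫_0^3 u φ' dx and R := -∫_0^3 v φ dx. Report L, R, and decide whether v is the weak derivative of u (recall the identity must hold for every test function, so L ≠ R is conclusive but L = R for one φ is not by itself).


LHS = 243/10, RHS = 243/10. Yes, v = u' weakly.

u(x) = 2 - x**2, classical derivative u'(x) = -2*x.
φ(x) = x²(3−x), so φ'(x) = 3*x*(2 - x).
Note φ(0) = φ(3) = 0, so the boundary term u·φ vanishes.
LHS = ∫_0^3 u(x) φ'(x) dx = ∫_0^3 (3*x^4 - 6*x^3 - 6*x^2 + 12*x) dx. Term by term:
  ∫_0^3 3*x^4 dx = 729/5;  ∫_0^3 -6*x^3 dx = -243/2;  ∫_0^3 -6*x^2 dx = -54;
  ∫_0^3 12*x dx = 54.
Sum: 729/5 − 243/2 − 54 + 54 = 243/10.
So LHS = 243/10.
∫_0^3 v(x) φ(x) dx = ∫_0^3 (2*x^4 - 6*x^3) dx. Term by term:
  ∫_0^3 2*x^4 dx = 486/5;  ∫_0^3 -6*x^3 dx = -243/2.
Sum: 486/5 − 243/2 = -243/10.
So RHS = -∫_0^3 v(x) φ(x) dx = 243/10.
LHS = RHS, so the identity holds for this test φ.
Moreover u is smooth here and v(x) = u'(x) = -2*x pointwise, so the identity holds for every test function. Hence v is the weak derivative of u.
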